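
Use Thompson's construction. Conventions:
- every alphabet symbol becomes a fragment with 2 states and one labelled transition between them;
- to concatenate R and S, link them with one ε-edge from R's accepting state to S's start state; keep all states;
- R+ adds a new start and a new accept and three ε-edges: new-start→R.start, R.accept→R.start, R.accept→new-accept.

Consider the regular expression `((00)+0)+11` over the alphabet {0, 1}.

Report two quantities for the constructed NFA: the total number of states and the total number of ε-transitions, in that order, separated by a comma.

Bottom-up over the parse tree:
Each of the 5 symbol leaves contributes 2 states and 0 ε-transitions.
  00 = 4 states, 1 ε-transition
  (00)+ = 6 states, 4 ε-transitions
  (00)+0 = 8 states, 5 ε-transitions
  ((00)+0)+ = 10 states, 8 ε-transitions
  ((00)+0)+11 = 14 states, 10 ε-transitions

14, 10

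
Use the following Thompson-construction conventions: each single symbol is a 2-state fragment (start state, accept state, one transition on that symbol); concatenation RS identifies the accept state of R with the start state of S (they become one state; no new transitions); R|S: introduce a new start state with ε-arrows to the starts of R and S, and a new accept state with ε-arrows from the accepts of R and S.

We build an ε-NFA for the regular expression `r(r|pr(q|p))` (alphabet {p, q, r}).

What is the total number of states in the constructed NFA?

By structural recursion:
Each of the 6 symbol leaves contributes a 2-state fragment.
  q|p = 6 states
  pr(q|p) = 8 states
  r|pr(q|p) = 12 states
  r(r|pr(q|p)) = 13 states

13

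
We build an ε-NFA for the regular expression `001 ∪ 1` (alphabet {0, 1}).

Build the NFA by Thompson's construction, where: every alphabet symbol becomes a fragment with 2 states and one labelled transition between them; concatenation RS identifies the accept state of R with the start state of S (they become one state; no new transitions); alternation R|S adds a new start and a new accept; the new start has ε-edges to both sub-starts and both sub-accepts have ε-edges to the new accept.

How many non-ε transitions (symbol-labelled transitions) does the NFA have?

Bottom-up over the parse tree:
Each of the 4 symbol leaves contributes exactly 1 symbol transition.
  001 : 3 symbol transitions
  001 ∪ 1 : 4 symbol transitions

4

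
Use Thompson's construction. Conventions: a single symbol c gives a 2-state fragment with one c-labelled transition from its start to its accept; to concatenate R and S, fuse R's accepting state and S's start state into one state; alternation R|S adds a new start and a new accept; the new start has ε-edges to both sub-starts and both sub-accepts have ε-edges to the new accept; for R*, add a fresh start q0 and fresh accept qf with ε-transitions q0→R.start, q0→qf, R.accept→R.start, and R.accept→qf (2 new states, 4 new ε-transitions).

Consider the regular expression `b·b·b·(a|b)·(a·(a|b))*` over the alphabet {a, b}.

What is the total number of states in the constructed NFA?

17

Building bottom-up:
Each of the 8 symbol leaves contributes a 2-state fragment.
  a|b — 6 states
  a|b — 6 states
  a·(a|b) — 7 states
  (a·(a|b))* — 9 states
  b·b·b·(a|b)·(a·(a|b))* — 17 states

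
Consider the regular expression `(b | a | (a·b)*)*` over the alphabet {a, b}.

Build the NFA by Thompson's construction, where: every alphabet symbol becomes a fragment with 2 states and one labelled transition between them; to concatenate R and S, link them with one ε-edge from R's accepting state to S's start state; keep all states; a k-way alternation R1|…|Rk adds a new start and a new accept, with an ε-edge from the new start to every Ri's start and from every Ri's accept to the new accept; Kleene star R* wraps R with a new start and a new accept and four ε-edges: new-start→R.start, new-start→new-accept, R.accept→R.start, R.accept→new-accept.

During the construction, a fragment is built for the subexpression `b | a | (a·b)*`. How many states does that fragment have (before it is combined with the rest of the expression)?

12

Fragment for `b | a | (a·b)*`:
Each of the 4 symbol leaves contributes a 2-state fragment.
  a·b — 4 states
  (a·b)* — 6 states
  b | a | (a·b)* — 12 states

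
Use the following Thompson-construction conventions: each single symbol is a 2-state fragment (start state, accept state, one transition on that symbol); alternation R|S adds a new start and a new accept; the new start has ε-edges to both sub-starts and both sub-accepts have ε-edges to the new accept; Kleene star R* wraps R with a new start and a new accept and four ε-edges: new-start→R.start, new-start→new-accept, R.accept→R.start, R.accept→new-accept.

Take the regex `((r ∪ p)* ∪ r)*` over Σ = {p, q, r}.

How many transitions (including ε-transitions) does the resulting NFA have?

19

Per subexpression:
Each of the 3 symbol leaves contributes 1 transition (1 symbol, 0 ε).
  r ∪ p = 6 transitions (2 symbol, 4 ε)
  (r ∪ p)* = 10 transitions (2 symbol, 8 ε)
  (r ∪ p)* ∪ r = 15 transitions (3 symbol, 12 ε)
  ((r ∪ p)* ∪ r)* = 19 transitions (3 symbol, 16 ε)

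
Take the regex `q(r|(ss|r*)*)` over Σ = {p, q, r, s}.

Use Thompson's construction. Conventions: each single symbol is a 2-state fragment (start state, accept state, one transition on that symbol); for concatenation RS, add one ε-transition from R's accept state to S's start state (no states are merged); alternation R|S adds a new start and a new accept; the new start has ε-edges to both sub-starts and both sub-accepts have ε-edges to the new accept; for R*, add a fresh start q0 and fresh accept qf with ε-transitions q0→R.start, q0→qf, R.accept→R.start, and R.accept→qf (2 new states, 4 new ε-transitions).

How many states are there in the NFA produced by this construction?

18

Bottom-up over the parse tree:
Each of the 5 symbol leaves contributes a 2-state fragment.
  ss — 4 states
  r* — 4 states
  ss|r* — 10 states
  (ss|r*)* — 12 states
  r|(ss|r*)* — 16 states
  q(r|(ss|r*)*) — 18 states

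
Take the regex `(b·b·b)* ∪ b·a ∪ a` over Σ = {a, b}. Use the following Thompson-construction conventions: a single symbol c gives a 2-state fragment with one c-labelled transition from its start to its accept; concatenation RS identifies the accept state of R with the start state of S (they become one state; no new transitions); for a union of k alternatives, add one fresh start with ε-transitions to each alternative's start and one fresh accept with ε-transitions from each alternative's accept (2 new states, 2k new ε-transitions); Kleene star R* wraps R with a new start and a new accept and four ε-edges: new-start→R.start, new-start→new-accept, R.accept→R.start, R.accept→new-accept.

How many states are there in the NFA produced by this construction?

Building bottom-up:
Each of the 6 symbol leaves contributes a 2-state fragment.
  b·b·b — 4 states
  (b·b·b)* — 6 states
  b·a — 3 states
  (b·b·b)* ∪ b·a ∪ a — 13 states

13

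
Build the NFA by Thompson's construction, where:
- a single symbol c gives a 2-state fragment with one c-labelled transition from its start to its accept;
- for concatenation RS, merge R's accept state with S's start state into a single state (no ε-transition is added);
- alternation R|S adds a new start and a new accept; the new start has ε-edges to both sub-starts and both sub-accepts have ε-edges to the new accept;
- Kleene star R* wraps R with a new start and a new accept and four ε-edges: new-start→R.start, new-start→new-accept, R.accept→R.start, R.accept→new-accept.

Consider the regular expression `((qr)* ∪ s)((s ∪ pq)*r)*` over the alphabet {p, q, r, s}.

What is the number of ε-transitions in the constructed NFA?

Per subexpression:
Each of the 7 symbol leaves contributes 0 ε-transitions.
  qr = 0 ε-transitions
  (qr)* = 4 ε-transitions
  (qr)* ∪ s = 8 ε-transitions
  pq = 0 ε-transitions
  s ∪ pq = 4 ε-transitions
  (s ∪ pq)* = 8 ε-transitions
  (s ∪ pq)*r = 8 ε-transitions
  ((s ∪ pq)*r)* = 12 ε-transitions
  ((qr)* ∪ s)((s ∪ pq)*r)* = 20 ε-transitions

20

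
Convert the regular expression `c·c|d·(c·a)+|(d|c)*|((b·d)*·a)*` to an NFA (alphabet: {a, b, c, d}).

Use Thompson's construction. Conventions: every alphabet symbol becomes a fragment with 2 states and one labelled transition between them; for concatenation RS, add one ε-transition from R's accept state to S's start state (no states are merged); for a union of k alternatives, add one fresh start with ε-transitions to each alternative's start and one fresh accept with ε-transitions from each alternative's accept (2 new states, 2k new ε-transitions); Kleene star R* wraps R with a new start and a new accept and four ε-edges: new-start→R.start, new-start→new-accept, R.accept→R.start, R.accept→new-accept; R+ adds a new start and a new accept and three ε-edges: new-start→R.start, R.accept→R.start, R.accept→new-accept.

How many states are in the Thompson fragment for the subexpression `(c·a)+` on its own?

6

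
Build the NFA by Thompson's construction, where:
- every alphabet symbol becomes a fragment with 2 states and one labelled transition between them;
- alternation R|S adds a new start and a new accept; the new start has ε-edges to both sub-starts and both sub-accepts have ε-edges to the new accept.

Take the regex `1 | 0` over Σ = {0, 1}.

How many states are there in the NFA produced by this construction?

Bottom-up over the parse tree:
Each of the 2 symbol leaves contributes a 2-state fragment.
  1 | 0 : 6 states

6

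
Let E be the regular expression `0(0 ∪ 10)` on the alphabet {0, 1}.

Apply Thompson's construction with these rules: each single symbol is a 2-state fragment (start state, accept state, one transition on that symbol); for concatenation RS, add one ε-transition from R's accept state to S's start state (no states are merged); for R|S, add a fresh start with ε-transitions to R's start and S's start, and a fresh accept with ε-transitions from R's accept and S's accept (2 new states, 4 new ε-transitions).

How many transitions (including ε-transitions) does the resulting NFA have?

Bottom-up over the parse tree:
Each of the 4 symbol leaves contributes 1 transition (1 symbol, 0 ε).
  10 : 3 transitions (2 symbol, 1 ε)
  0 ∪ 10 : 8 transitions (3 symbol, 5 ε)
  0(0 ∪ 10) : 10 transitions (4 symbol, 6 ε)

10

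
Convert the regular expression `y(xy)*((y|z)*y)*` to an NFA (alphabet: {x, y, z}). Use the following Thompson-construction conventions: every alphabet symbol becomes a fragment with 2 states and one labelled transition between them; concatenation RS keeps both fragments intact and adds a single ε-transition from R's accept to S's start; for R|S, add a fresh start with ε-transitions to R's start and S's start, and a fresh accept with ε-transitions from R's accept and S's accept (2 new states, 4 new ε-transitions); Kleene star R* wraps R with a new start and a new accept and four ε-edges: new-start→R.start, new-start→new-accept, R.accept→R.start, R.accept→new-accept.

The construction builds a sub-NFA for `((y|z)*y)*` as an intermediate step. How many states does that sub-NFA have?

12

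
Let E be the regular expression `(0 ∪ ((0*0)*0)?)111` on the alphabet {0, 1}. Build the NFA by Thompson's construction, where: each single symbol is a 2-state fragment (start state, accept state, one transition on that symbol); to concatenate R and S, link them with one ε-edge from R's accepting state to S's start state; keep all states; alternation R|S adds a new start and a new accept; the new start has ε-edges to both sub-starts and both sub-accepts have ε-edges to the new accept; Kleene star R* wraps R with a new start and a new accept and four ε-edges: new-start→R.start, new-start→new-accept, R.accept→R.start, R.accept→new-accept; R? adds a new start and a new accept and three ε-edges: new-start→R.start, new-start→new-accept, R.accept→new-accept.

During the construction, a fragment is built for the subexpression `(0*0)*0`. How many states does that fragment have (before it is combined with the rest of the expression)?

10

Fragment for `(0*0)*0`:
Each of the 3 symbol leaves contributes a 2-state fragment.
  0* → 4 states
  0*0 → 6 states
  (0*0)* → 8 states
  (0*0)*0 → 10 states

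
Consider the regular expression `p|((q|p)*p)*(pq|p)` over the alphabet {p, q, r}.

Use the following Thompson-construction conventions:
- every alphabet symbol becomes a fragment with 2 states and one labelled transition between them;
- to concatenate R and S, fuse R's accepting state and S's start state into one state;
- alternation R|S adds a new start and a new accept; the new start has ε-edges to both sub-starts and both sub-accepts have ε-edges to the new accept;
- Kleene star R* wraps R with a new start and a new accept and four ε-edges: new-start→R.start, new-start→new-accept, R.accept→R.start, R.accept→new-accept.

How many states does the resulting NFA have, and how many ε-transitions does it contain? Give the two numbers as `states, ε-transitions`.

Per subexpression:
Each of the 7 symbol leaves contributes 2 states and 0 ε-transitions.
  q|p — 6 states, 4 ε-transitions
  (q|p)* — 8 states, 8 ε-transitions
  (q|p)*p — 9 states, 8 ε-transitions
  ((q|p)*p)* — 11 states, 12 ε-transitions
  pq — 3 states, 0 ε-transitions
  pq|p — 7 states, 4 ε-transitions
  ((q|p)*p)*(pq|p) — 17 states, 16 ε-transitions
  p|((q|p)*p)*(pq|p) — 21 states, 20 ε-transitions

21, 20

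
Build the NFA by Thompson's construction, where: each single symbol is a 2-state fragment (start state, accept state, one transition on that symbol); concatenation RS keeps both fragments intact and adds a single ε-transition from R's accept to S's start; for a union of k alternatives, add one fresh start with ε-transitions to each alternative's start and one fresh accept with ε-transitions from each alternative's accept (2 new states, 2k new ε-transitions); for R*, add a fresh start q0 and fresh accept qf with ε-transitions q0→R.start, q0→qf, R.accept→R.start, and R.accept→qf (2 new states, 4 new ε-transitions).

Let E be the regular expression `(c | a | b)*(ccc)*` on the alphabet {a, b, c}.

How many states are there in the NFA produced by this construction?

Recursing over subexpressions:
Each of the 6 symbol leaves contributes a 2-state fragment.
  c | a | b → 8 states
  (c | a | b)* → 10 states
  ccc → 6 states
  (ccc)* → 8 states
  (c | a | b)*(ccc)* → 18 states

18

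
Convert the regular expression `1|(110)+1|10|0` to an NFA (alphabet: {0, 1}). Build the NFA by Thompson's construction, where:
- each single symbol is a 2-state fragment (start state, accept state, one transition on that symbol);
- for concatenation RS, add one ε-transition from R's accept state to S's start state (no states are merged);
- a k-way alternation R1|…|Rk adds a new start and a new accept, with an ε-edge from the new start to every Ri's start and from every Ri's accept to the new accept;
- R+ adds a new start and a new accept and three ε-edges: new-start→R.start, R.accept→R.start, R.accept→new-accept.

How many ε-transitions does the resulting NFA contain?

15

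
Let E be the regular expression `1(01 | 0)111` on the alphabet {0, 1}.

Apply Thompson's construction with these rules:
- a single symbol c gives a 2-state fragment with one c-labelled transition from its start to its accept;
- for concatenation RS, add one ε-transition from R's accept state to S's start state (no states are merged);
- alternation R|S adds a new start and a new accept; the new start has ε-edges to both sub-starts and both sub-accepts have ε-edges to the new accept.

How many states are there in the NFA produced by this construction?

16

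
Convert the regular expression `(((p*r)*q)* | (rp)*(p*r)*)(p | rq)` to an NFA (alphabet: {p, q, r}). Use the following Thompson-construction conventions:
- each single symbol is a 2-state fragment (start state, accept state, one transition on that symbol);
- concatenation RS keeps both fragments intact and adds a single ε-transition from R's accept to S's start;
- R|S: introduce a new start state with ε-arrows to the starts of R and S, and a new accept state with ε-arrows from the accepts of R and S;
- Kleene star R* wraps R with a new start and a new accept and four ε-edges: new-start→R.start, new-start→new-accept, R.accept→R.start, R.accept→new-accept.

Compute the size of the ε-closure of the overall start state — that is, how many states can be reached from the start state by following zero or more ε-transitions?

Compute the ε-closure size of each fragment's start state recursively; a symbol fragment's start has no outgoing ε-edge, so its closure is just itself (size 1).
  p* — the star's fresh start ε-reaches both the body's start and the fresh accept: |ε-closure| = 2 + 1 = 3
  p*r — the left operand accepts ε, so the closure extends into the next operand (via the concat ε-link); |ε-closure| = 3 + 1 = 4
  (p*r)* — new start has ε-edges to the inner start and to the new accept, so |ε-closure| = 2 + 4 = 6
  (p*r)*q — |ε-closure| = 6 + 1 = 7 (closure spills across the concat boundary because the left factor accepts ε)
  ((p*r)*q)* — new start has ε-edges to the inner start and to the new accept, so |ε-closure| = 2 + 7 = 9
  rp — |ε-closure| equals the left operand's closure size = 1 (its accept is not ε-reachable, so the closure stops there)
  (rp)* — new start has ε-edges to the inner start and to the new accept, so |ε-closure| = 2 + 1 = 3
  p* — |ε-closure| = 1 (new start) + 1 (body) + 1 (new accept) = 3
  p*r — |ε-closure| = 3 + 1 = 4 (closure spills across the concat boundary because the left factor accepts ε)
  (p*r)* — the star's fresh start ε-reaches both the body's start and the fresh accept: |ε-closure| = 2 + 4 = 6
  (rp)*(p*r)* — the left operand accepts ε, so the closure extends into the next operand (via the concat ε-link); |ε-closure| = 3 + 6 = 9
  ((p*r)*q)* | (rp)*(p*r)* — new start ε-reaches every alternative's start; at least one alternative accepts ε, so the union's new accept is reached too: |ε-closure| = 1 + 9 + 9 + 1 = 20
  rq — |ε-closure| equals the left operand's closure size = 1 (its accept is not ε-reachable, so the closure stops there)
  p | rq — new start ε-reaches every alternative's start; none of them accept ε, so the new accept is not reached: |ε-closure| = 1 + 1 + 1 = 3
  (((p*r)*q)* | (rp)*(p*r)*)(p | rq) — the left operand accepts ε, so the closure extends into the next operand (via the concat ε-link); |ε-closure| = 20 + 3 = 23

23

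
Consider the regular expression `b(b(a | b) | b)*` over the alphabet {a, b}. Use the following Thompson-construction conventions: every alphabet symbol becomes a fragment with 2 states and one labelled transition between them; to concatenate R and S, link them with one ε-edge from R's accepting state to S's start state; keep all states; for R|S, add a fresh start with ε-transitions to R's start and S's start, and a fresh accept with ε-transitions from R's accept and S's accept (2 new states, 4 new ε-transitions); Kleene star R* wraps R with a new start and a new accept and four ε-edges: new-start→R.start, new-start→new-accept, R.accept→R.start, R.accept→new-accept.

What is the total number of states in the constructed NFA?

Recursing over subexpressions:
Each of the 5 symbol leaves contributes a 2-state fragment.
  a | b = 6 states
  b(a | b) = 8 states
  b(a | b) | b = 12 states
  (b(a | b) | b)* = 14 states
  b(b(a | b) | b)* = 16 states

16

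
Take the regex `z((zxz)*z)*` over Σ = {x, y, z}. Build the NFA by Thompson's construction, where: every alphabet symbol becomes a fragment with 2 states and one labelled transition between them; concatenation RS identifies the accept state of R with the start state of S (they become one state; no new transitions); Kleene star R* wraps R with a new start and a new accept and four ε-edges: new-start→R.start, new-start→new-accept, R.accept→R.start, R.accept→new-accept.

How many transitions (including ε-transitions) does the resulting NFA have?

Bottom-up over the parse tree:
Each of the 5 symbol leaves contributes 1 transition (1 symbol, 0 ε).
  zxz : 3 transitions (3 symbol, 0 ε)
  (zxz)* : 7 transitions (3 symbol, 4 ε)
  (zxz)*z : 8 transitions (4 symbol, 4 ε)
  ((zxz)*z)* : 12 transitions (4 symbol, 8 ε)
  z((zxz)*z)* : 13 transitions (5 symbol, 8 ε)

13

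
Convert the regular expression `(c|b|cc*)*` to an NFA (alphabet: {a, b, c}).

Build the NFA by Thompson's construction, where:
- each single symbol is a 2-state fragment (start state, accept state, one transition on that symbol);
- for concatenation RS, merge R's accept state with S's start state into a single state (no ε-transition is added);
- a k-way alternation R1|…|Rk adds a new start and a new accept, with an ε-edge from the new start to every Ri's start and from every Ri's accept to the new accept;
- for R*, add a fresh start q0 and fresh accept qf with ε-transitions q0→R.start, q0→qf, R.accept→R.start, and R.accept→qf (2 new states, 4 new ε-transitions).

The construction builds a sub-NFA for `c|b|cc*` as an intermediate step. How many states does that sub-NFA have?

11

Fragment for `c|b|cc*`:
Each of the 4 symbol leaves contributes a 2-state fragment.
  c* = 4 states
  cc* = 5 states
  c|b|cc* = 11 states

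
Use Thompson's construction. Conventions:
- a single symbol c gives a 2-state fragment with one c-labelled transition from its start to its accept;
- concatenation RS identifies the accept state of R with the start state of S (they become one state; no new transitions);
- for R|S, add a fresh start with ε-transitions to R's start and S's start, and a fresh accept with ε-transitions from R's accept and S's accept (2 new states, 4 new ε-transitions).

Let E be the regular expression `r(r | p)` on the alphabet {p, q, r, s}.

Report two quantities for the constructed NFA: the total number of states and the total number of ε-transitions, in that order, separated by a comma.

7, 4

Per subexpression:
Each of the 3 symbol leaves contributes 2 states and 0 ε-transitions.
  r | p → 6 states, 4 ε-transitions
  r(r | p) → 7 states, 4 ε-transitions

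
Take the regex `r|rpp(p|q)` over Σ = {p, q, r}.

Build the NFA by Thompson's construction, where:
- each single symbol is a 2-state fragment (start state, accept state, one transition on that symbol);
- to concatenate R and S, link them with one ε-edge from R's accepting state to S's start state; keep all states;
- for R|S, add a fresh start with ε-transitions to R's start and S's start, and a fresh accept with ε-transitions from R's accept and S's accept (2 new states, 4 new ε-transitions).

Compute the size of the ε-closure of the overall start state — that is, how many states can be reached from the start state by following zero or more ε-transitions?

Compute the ε-closure size of each fragment's start state recursively; a symbol fragment's start has no outgoing ε-edge, so its closure is just itself (size 1).
  p|q → new start ε-reaches every alternative's start; none of them accept ε, so the new accept is not reached: |closure| = 1 + 1 + 1 = 3
  rpp(p|q) → |closure| equals the left operand's closure size = 1 (its accept is not ε-reachable, so the closure stops there)
  r|rpp(p|q) → new start ε-reaches every alternative's start; none of them accept ε, so the new accept is not reached: |closure| = 1 + 1 + 1 = 3

3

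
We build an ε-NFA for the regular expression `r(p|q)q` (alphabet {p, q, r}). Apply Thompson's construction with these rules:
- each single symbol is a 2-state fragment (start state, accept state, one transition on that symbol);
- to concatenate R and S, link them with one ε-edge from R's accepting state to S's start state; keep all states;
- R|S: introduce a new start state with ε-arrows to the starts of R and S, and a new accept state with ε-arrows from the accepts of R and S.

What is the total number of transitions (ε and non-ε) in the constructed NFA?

10

Bottom-up over the parse tree:
Each of the 4 symbol leaves contributes 1 transition (1 symbol, 0 ε).
  p|q → 6 transitions (2 symbol, 4 ε)
  r(p|q)q → 10 transitions (4 symbol, 6 ε)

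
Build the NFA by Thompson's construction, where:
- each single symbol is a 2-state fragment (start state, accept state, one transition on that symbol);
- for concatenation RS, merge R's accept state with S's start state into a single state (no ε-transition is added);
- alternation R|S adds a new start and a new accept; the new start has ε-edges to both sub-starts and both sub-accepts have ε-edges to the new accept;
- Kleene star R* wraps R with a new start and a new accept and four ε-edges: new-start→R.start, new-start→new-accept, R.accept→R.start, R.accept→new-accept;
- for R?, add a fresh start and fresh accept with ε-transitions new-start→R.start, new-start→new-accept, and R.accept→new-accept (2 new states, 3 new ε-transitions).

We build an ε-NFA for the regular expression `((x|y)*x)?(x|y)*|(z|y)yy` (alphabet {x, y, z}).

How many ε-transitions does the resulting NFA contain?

Building bottom-up:
Each of the 9 symbol leaves contributes 0 ε-transitions.
  x|y : 4 ε-transitions
  (x|y)* : 8 ε-transitions
  (x|y)*x : 8 ε-transitions
  ((x|y)*x)? : 11 ε-transitions
  x|y : 4 ε-transitions
  (x|y)* : 8 ε-transitions
  ((x|y)*x)?(x|y)* : 19 ε-transitions
  z|y : 4 ε-transitions
  (z|y)yy : 4 ε-transitions
  ((x|y)*x)?(x|y)*|(z|y)yy : 27 ε-transitions

27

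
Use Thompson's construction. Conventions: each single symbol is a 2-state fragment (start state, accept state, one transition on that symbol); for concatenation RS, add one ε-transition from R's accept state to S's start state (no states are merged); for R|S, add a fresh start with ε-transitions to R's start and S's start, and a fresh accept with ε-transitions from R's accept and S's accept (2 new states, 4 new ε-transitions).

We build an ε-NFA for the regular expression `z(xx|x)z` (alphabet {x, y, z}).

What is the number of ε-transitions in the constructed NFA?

7

Recursing over subexpressions:
Each of the 5 symbol leaves contributes 0 ε-transitions.
  xx : 1 ε-transition
  xx|x : 5 ε-transitions
  z(xx|x)z : 7 ε-transitions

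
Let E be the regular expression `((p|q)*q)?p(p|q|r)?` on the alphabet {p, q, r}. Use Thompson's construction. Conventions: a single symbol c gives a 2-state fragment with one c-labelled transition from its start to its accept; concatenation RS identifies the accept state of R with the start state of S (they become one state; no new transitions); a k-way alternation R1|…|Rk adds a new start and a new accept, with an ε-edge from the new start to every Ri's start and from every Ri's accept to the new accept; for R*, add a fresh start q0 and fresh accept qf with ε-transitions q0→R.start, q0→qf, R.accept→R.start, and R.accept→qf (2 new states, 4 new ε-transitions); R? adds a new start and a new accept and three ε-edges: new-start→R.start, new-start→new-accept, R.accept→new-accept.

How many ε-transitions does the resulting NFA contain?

20

Building bottom-up:
Each of the 7 symbol leaves contributes 0 ε-transitions.
  p|q = 4 ε-transitions
  (p|q)* = 8 ε-transitions
  (p|q)*q = 8 ε-transitions
  ((p|q)*q)? = 11 ε-transitions
  p|q|r = 6 ε-transitions
  (p|q|r)? = 9 ε-transitions
  ((p|q)*q)?p(p|q|r)? = 20 ε-transitions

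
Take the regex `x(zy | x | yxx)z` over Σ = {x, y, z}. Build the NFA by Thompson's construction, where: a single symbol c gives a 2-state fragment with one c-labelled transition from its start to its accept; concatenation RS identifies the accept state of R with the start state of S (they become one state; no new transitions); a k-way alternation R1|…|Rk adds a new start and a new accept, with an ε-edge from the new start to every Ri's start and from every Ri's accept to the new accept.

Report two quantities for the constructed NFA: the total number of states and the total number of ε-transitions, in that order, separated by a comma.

Per subexpression:
Each of the 8 symbol leaves contributes 2 states and 0 ε-transitions.
  zy — 3 states, 0 ε-transitions
  yxx — 4 states, 0 ε-transitions
  zy | x | yxx — 11 states, 6 ε-transitions
  x(zy | x | yxx)z — 13 states, 6 ε-transitions

13, 6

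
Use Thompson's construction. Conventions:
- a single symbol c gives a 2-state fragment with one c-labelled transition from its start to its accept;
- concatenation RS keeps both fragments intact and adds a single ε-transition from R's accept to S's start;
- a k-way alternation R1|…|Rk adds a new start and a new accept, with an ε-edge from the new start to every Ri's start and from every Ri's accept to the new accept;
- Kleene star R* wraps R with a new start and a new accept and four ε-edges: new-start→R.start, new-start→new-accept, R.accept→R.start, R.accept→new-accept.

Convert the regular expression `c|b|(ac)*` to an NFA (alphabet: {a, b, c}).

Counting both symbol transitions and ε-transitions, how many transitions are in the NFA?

15

Bottom-up over the parse tree:
Each of the 4 symbol leaves contributes 1 transition (1 symbol, 0 ε).
  ac = 3 transitions (2 symbol, 1 ε)
  (ac)* = 7 transitions (2 symbol, 5 ε)
  c|b|(ac)* = 15 transitions (4 symbol, 11 ε)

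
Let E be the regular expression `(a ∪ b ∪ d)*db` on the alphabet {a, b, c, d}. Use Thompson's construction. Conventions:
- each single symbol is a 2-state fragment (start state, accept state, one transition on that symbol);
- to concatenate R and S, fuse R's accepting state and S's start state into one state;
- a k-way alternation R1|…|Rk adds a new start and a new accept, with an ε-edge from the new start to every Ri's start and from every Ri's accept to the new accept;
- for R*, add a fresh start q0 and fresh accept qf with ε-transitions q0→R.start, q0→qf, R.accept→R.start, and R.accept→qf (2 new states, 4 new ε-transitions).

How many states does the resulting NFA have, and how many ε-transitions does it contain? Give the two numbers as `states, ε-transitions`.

12, 10

Building bottom-up:
Each of the 5 symbol leaves contributes 2 states and 0 ε-transitions.
  a ∪ b ∪ d — 8 states, 6 ε-transitions
  (a ∪ b ∪ d)* — 10 states, 10 ε-transitions
  (a ∪ b ∪ d)*db — 12 states, 10 ε-transitions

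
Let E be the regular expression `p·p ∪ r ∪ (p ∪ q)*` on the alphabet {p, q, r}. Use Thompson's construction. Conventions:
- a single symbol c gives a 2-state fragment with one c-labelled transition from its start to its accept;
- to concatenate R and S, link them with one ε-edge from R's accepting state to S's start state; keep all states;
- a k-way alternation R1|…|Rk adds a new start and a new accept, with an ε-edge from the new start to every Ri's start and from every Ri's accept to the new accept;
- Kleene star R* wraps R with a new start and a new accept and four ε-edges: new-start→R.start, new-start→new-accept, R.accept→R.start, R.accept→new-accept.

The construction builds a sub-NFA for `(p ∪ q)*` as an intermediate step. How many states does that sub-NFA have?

8

Fragment for `(p ∪ q)*`:
Each of the 2 symbol leaves contributes a 2-state fragment.
  p ∪ q = 6 states
  (p ∪ q)* = 8 states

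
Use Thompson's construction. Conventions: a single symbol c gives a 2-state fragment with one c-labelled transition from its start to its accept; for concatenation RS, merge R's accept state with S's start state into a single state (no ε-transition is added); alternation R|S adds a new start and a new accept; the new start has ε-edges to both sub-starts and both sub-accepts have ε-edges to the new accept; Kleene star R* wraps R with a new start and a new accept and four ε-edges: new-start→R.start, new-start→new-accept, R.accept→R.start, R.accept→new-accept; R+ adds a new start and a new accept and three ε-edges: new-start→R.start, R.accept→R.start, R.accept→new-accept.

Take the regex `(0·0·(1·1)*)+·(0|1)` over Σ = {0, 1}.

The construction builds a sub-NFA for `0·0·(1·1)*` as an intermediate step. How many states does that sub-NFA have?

Fragment for `0·0·(1·1)*`:
Each of the 4 symbol leaves contributes a 2-state fragment.
  1·1 = 3 states
  (1·1)* = 5 states
  0·0·(1·1)* = 7 states

7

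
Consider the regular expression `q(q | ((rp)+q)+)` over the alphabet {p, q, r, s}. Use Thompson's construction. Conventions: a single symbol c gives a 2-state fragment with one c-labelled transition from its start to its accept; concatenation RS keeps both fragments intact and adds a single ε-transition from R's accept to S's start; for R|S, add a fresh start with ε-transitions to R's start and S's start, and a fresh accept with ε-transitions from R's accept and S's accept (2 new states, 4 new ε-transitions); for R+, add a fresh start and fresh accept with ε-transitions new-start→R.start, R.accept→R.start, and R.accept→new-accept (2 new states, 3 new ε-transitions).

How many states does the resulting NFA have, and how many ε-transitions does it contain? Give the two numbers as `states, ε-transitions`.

Building bottom-up:
Each of the 5 symbol leaves contributes 2 states and 0 ε-transitions.
  rp — 4 states, 1 ε-transition
  (rp)+ — 6 states, 4 ε-transitions
  (rp)+q — 8 states, 5 ε-transitions
  ((rp)+q)+ — 10 states, 8 ε-transitions
  q | ((rp)+q)+ — 14 states, 12 ε-transitions
  q(q | ((rp)+q)+) — 16 states, 13 ε-transitions

16, 13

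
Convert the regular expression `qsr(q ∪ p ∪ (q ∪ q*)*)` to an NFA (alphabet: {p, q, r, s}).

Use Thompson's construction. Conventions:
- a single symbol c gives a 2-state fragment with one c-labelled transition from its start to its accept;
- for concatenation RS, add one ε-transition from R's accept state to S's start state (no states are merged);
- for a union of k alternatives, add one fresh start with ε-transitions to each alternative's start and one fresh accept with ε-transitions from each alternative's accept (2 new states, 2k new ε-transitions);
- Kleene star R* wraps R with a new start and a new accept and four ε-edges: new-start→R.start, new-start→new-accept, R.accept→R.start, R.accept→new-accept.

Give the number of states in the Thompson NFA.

22

Per subexpression:
Each of the 7 symbol leaves contributes a 2-state fragment.
  q* : 4 states
  q ∪ q* : 8 states
  (q ∪ q*)* : 10 states
  q ∪ p ∪ (q ∪ q*)* : 16 states
  qsr(q ∪ p ∪ (q ∪ q*)*) : 22 states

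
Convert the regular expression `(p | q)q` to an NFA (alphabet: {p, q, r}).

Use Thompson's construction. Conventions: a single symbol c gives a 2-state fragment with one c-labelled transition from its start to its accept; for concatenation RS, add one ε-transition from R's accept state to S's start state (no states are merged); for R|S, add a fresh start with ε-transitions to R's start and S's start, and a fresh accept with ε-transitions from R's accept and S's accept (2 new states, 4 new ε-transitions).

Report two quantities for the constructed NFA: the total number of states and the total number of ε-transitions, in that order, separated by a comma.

8, 5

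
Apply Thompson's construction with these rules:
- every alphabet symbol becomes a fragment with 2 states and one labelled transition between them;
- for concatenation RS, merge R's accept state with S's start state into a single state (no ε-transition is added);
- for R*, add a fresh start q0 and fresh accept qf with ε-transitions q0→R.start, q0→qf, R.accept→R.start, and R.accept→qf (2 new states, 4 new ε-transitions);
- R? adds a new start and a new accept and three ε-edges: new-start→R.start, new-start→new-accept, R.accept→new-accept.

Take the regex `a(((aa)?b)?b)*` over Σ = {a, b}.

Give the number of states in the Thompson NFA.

Recursing over subexpressions:
Each of the 5 symbol leaves contributes a 2-state fragment.
  aa = 3 states
  (aa)? = 5 states
  (aa)?b = 6 states
  ((aa)?b)? = 8 states
  ((aa)?b)?b = 9 states
  (((aa)?b)?b)* = 11 states
  a(((aa)?b)?b)* = 12 states

12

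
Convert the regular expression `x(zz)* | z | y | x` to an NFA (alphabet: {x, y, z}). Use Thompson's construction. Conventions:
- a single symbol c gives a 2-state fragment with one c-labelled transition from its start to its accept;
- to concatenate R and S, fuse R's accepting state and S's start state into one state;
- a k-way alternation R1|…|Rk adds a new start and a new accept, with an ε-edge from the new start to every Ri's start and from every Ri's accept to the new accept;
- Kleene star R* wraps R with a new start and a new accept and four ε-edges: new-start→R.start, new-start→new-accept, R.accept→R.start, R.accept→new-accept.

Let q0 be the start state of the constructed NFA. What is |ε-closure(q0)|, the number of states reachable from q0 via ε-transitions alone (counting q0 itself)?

Compute the ε-closure size of each fragment's start state recursively; a symbol fragment's start has no outgoing ε-edge, so its closure is just itself (size 1).
  zz — C equals the left operand's closure size = 1 (its accept is not ε-reachable, so the closure stops there)
  (zz)* — new start has ε-edges to the inner start and to the new accept, so C = 2 + 1 = 3
  x(zz)* — C equals the left operand's closure size = 1 (its accept is not ε-reachable, so the closure stops there)
  x(zz)* | z | y | x — new start ε-reaches every alternative's start; none of them accept ε, so the new accept is not reached: C = 1 + 1 + 1 + 1 + 1 = 5

5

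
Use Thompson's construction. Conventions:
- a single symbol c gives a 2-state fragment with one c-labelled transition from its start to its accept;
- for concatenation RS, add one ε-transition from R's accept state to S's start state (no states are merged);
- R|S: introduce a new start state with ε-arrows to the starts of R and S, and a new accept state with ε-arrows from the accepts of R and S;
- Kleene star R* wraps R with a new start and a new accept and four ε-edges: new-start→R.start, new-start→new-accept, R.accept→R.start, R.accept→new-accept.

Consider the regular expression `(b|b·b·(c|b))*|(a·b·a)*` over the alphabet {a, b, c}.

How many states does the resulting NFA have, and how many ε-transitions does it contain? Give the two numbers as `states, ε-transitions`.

Bottom-up over the parse tree:
Each of the 8 symbol leaves contributes 2 states and 0 ε-transitions.
  c|b → 6 states, 4 ε-transitions
  b·b·(c|b) → 10 states, 6 ε-transitions
  b|b·b·(c|b) → 14 states, 10 ε-transitions
  (b|b·b·(c|b))* → 16 states, 14 ε-transitions
  a·b·a → 6 states, 2 ε-transitions
  (a·b·a)* → 8 states, 6 ε-transitions
  (b|b·b·(c|b))*|(a·b·a)* → 26 states, 24 ε-transitions

26, 24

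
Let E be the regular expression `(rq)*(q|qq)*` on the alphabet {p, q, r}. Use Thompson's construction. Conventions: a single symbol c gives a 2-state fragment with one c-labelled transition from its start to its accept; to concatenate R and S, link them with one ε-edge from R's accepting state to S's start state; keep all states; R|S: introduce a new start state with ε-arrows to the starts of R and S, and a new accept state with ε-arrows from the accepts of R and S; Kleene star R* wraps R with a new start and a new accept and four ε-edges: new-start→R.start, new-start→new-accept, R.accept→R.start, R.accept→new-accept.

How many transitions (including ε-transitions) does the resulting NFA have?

Recursing over subexpressions:
Each of the 5 symbol leaves contributes 1 transition (1 symbol, 0 ε).
  rq = 3 transitions (2 symbol, 1 ε)
  (rq)* = 7 transitions (2 symbol, 5 ε)
  qq = 3 transitions (2 symbol, 1 ε)
  q|qq = 8 transitions (3 symbol, 5 ε)
  (q|qq)* = 12 transitions (3 symbol, 9 ε)
  (rq)*(q|qq)* = 20 transitions (5 symbol, 15 ε)

20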